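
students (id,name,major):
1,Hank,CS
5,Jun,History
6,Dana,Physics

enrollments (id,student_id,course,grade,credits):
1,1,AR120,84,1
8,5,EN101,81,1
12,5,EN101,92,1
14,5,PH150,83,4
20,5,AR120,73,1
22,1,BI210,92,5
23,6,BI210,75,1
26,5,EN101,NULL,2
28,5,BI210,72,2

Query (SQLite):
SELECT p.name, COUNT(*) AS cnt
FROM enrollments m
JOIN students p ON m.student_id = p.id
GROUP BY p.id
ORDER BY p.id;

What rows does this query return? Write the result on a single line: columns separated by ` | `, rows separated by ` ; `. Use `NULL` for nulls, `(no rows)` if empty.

Hank | 2 ; Jun | 6 ; Dana | 1

Join each enrollments row to its students via student_id.
Group joined rows by students.id; compute COUNT(*) per group.
  1: ids {1, 22} → COUNT(*)=2
  5: ids {8, 12, 14, 20, 26, 28} → COUNT(*)=6
  6: ids {23} → COUNT(*)=1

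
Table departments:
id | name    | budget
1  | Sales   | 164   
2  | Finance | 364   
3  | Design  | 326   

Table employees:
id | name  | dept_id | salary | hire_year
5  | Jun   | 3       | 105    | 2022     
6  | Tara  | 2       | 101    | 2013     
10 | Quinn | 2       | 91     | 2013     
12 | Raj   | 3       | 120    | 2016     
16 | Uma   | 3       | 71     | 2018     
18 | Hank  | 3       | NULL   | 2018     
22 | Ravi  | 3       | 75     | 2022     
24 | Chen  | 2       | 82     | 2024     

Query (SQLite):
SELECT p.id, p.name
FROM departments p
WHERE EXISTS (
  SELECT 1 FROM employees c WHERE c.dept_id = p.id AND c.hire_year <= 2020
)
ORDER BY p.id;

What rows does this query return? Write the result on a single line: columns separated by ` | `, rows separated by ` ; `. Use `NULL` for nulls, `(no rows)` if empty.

2 | Finance ; 3 | Design

For each departments row, check whether any employees with matching dept_id has hire_year <= 2020.
Keep rows where that is true.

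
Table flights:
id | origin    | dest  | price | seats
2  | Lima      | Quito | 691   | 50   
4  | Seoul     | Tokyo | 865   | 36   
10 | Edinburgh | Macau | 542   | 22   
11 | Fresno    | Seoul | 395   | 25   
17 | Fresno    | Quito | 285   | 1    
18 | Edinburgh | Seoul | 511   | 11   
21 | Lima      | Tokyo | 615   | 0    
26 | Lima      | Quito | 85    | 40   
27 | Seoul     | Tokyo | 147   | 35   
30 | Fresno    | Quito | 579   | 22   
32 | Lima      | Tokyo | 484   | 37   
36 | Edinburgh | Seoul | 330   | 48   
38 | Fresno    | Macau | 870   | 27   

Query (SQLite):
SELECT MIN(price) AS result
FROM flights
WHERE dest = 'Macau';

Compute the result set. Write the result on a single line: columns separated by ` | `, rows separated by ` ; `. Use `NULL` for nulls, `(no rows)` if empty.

542

Rows where dest='Macau' → price values: [542, 870].
MIN of non-NULL values = 542.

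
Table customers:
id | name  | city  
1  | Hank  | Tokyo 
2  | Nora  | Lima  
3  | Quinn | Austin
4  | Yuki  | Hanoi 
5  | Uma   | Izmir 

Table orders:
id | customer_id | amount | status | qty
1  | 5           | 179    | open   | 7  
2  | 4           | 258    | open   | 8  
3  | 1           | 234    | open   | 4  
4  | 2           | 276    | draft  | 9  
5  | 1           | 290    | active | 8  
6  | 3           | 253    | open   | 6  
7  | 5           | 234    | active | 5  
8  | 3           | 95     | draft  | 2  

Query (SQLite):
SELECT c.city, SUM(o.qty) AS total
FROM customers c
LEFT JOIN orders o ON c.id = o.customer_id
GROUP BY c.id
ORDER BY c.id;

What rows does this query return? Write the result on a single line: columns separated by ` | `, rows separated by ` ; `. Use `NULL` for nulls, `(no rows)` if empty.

LEFT JOIN keeps every customers row; unmatched ones get NULL for orders columns.
Group by customers.id and compute SUM(o.qty). SUM over an all-NULL group is NULL.
  1: ids {3, 5} → SUM(o.qty)=12
  2: ids {4} → SUM(o.qty)=9
  3: ids {6, 8} → SUM(o.qty)=8
  4: ids {2} → SUM(o.qty)=8
  5: ids {1, 7} → SUM(o.qty)=12

Tokyo | 12 ; Lima | 9 ; Austin | 8 ; Hanoi | 8 ; Izmir | 12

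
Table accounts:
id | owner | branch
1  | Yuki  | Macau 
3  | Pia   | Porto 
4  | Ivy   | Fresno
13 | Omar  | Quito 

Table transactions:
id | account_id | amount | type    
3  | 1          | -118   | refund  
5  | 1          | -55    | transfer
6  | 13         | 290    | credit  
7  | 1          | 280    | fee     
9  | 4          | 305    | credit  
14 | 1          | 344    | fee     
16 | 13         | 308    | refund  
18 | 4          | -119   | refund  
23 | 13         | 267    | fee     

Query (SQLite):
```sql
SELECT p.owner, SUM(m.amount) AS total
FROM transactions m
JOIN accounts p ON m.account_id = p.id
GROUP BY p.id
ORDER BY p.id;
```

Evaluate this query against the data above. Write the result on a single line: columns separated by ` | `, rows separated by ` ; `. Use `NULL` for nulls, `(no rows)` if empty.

Yuki | 451 ; Ivy | 186 ; Omar | 865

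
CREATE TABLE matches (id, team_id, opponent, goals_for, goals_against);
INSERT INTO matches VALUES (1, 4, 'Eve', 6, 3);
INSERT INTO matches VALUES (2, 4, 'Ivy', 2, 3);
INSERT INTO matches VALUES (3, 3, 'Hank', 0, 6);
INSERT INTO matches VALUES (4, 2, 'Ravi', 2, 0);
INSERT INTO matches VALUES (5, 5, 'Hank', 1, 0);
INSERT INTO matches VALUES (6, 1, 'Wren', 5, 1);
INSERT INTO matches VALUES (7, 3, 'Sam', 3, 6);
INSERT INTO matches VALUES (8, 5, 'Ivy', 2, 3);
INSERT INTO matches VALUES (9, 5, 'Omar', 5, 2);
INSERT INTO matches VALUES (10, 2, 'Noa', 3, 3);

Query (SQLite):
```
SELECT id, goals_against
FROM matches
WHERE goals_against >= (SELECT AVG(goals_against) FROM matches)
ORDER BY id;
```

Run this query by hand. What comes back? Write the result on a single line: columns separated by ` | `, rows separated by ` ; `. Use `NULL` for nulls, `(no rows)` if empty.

1 | 3 ; 2 | 3 ; 3 | 6 ; 7 | 6 ; 8 | 3 ; 10 | 3

Scalar subquery: AVG(goals_against) over all matches rows = 2.7.
Keep rows where goals_against >= that value.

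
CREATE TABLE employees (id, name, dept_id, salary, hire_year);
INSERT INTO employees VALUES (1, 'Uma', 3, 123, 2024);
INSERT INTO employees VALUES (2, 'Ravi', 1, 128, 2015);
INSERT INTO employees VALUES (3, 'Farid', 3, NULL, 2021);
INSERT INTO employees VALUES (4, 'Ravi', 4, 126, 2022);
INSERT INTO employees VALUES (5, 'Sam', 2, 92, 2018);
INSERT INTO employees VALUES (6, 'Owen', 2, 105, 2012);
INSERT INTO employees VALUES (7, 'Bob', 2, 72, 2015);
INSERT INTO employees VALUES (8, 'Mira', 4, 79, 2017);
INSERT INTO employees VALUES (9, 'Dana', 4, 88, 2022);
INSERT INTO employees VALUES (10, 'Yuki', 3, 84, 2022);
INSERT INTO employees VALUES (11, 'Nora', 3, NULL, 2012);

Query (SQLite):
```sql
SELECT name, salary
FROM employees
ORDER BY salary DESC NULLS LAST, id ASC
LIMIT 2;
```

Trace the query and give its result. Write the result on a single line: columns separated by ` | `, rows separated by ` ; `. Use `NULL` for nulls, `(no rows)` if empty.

Ravi | 128 ; Ravi | 126

Sort by salary desc, tiebreak id asc: (128, id=2), (126, id=4), (123, id=1), (105, id=6), (92, id=5) …. Take first 2.
NULLS LAST: NULL salary rows go after all non-NULL rows (among themselves ordered by id asc).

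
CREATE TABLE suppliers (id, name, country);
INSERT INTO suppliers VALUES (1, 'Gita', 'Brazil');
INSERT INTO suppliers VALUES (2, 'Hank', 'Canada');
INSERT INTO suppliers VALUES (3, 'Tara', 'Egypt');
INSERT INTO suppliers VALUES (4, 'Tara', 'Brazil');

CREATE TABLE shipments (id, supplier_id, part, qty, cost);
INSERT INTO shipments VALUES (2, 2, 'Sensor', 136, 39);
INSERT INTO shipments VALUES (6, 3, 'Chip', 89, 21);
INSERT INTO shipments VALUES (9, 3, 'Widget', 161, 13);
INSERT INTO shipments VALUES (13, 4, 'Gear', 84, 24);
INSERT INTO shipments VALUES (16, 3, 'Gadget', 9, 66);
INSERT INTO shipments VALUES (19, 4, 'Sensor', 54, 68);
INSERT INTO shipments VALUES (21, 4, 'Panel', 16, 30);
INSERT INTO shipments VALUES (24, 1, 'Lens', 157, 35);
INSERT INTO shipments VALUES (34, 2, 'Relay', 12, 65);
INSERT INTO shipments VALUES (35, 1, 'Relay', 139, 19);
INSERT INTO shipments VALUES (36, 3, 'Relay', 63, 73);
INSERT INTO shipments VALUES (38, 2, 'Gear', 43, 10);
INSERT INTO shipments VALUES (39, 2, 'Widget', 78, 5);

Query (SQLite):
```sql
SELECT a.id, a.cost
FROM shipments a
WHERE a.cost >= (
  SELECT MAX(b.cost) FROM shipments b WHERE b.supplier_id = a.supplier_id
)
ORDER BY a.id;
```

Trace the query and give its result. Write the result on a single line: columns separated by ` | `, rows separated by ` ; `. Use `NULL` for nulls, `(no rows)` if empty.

For each shipments row a, compute MAX(cost) over rows sharing a.supplier_id.
Keep row a if a.cost >= that per-group MAX.
  supplier_id=1: MAX(cost) = 35
  supplier_id=2: MAX(cost) = 65
  supplier_id=3: MAX(cost) = 73
  supplier_id=4: MAX(cost) = 68

19 | 68 ; 24 | 35 ; 34 | 65 ; 36 | 73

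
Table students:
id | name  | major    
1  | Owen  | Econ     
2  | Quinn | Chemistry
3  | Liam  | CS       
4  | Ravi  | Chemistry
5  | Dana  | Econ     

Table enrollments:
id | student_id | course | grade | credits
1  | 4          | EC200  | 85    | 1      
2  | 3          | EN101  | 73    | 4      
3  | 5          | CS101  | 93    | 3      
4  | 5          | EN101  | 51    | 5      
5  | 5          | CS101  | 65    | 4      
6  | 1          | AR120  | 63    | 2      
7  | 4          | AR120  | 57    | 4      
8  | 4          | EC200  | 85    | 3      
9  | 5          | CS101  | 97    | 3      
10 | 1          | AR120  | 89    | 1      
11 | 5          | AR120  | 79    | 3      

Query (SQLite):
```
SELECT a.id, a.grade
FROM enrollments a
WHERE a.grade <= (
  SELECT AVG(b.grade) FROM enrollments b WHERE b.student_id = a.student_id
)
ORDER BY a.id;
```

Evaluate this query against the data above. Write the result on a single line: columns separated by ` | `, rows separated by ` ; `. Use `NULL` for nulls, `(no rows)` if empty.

2 | 73 ; 4 | 51 ; 5 | 65 ; 6 | 63 ; 7 | 57

For each enrollments row a, compute AVG(grade) over rows sharing a.student_id.
Keep row a if a.grade <= that per-group AVG.
  student_id=1: AVG(grade) = 76.0
  student_id=3: AVG(grade) = 73.0
  student_id=4: AVG(grade) = 75.666667
  student_id=5: AVG(grade) = 77.0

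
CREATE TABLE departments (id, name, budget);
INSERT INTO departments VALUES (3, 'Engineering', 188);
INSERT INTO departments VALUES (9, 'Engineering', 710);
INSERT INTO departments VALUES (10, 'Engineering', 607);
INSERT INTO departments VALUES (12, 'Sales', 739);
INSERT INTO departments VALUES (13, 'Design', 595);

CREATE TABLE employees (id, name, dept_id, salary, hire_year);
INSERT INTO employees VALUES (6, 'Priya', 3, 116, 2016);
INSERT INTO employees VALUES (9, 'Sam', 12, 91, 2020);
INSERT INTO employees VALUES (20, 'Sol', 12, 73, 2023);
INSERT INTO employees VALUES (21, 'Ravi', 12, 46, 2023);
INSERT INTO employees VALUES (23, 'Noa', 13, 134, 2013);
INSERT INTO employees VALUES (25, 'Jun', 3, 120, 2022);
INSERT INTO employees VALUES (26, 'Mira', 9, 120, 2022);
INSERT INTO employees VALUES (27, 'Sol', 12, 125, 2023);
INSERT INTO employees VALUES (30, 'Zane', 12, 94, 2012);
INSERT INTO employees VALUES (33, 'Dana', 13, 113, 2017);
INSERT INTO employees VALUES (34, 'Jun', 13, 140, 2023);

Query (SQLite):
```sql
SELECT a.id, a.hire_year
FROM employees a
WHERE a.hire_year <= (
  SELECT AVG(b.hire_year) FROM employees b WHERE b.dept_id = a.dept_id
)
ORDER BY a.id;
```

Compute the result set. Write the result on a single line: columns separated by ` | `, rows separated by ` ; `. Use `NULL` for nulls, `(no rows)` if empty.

6 | 2016 ; 9 | 2020 ; 23 | 2013 ; 26 | 2022 ; 30 | 2012 ; 33 | 2017

For each employees row a, compute AVG(hire_year) over rows sharing a.dept_id.
Keep row a if a.hire_year <= that per-group AVG.
  dept_id=3: AVG(hire_year) = 2019.0
  dept_id=9: AVG(hire_year) = 2022.0
  dept_id=12: AVG(hire_year) = 2020.2
  dept_id=13: AVG(hire_year) = 2017.666667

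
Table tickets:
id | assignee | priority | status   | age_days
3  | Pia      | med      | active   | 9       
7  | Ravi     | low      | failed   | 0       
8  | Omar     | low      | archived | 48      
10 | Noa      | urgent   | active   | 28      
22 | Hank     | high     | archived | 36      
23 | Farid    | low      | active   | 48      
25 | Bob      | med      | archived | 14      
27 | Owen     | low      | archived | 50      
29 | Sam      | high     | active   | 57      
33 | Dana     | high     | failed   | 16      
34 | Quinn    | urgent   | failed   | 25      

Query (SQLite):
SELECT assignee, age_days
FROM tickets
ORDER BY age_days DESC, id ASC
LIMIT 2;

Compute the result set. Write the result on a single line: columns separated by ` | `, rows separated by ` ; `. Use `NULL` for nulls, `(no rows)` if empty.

Sam | 57 ; Owen | 50

Sort by age_days desc, tiebreak id asc: (57, id=29), (50, id=27), (48, id=8), (48, id=23), (36, id=22) …. Take first 2.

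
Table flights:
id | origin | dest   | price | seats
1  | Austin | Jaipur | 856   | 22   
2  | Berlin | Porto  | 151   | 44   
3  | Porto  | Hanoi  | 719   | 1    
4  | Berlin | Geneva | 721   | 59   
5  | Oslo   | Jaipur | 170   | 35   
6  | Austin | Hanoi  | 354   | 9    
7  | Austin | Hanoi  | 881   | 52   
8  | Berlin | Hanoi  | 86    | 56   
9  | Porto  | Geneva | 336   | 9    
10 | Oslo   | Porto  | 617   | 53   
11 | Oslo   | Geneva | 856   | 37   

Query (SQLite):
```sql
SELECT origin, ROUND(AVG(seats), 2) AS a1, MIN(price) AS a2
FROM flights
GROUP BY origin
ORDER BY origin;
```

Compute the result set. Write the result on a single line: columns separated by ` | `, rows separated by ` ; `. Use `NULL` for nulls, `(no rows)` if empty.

Group flights by origin.
Per group compute: ROUND(AVG(seats), 2), MIN(price).
  Austin: ids {1, 6, 7} → ROUND(AVG(seats), 2)=27.67, MIN(price)=354
  Berlin: ids {2, 4, 8} → ROUND(AVG(seats), 2)=53, MIN(price)=86
  Oslo: ids {5, 10, 11} → ROUND(AVG(seats), 2)=41.67, MIN(price)=170
  Porto: ids {3, 9} → ROUND(AVG(seats), 2)=5, MIN(price)=336

Austin | 27.67 | 354 ; Berlin | 53 | 86 ; Oslo | 41.67 | 170 ; Porto | 5 | 336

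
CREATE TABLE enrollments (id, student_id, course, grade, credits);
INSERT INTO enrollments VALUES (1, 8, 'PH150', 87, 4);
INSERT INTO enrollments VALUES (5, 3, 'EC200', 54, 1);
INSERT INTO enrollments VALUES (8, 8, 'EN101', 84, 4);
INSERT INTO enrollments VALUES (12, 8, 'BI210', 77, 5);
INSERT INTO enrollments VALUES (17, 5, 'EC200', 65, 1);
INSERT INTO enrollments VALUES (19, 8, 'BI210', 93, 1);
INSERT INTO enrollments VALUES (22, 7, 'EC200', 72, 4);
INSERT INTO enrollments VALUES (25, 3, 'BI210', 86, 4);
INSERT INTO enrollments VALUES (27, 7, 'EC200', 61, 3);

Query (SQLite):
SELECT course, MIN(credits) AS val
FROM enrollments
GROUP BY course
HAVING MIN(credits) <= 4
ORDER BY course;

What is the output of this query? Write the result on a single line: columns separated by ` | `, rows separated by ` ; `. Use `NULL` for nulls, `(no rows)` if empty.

BI210 | 1 ; EC200 | 1 ; EN101 | 4 ; PH150 | 4

Partition enrollments by course; compute MIN(credits) within each group.
HAVING: keep groups where MIN(credits) <= 4.
  BI210: ids {12, 19, 25} → MIN(credits)=1
  EC200: ids {5, 17, 22, 27} → MIN(credits)=1
  EN101: ids {8} → MIN(credits)=4
  PH150: ids {1} → MIN(credits)=4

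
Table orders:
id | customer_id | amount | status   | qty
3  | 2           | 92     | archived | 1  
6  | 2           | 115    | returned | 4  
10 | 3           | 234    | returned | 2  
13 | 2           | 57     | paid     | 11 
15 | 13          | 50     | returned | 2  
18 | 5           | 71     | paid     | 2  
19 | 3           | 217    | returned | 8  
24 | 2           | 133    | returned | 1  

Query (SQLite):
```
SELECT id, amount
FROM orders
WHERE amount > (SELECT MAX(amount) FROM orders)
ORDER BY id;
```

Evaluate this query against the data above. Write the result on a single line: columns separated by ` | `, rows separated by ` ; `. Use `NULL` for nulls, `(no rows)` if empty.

(no rows)

Scalar subquery: MAX(amount) over all orders rows = 234.
Keep rows where amount > that value.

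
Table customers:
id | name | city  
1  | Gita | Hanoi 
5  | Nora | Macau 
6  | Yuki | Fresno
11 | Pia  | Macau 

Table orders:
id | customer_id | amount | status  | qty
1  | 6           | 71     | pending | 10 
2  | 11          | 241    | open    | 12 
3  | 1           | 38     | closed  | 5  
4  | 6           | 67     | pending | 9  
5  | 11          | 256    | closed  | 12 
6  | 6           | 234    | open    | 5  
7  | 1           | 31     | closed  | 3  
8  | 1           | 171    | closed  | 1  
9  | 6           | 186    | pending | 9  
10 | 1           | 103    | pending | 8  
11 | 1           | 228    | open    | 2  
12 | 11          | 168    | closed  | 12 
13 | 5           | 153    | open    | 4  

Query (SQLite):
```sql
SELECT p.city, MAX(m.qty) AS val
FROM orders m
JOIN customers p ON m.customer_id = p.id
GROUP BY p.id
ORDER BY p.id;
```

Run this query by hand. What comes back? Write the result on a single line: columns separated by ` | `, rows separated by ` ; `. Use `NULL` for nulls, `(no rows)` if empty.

Join each orders row to its customers via customer_id.
Group joined rows by customers.id; compute MAX(m.qty) per group.
  1: ids {3, 7, 8, 10, 11} → MAX(m.qty)=8
  5: ids {13} → MAX(m.qty)=4
  6: ids {1, 4, 6, 9} → MAX(m.qty)=10
  11: ids {2, 5, 12} → MAX(m.qty)=12

Hanoi | 8 ; Macau | 4 ; Fresno | 10 ; Macau | 12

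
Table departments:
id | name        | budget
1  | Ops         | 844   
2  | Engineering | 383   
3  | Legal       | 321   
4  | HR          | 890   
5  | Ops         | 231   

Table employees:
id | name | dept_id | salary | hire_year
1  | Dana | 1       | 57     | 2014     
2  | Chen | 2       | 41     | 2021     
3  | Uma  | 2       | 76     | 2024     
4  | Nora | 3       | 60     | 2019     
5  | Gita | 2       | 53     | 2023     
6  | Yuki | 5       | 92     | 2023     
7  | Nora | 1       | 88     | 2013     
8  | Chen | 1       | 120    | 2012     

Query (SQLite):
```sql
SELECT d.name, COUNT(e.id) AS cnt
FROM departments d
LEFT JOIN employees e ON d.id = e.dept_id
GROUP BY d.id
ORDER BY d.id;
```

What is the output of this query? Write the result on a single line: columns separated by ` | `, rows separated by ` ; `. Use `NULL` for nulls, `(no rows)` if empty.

Ops | 3 ; Engineering | 3 ; Legal | 1 ; HR | 0 ; Ops | 1

LEFT JOIN keeps every departments row; unmatched ones get NULL for employees columns.
Group by departments.id and compute COUNT(e.id). COUNT(col) of an all-NULL group is 0.
  1: ids {1, 7, 8} → COUNT(e.id)=3
  2: ids {2, 3, 5} → COUNT(e.id)=3
  3: ids {4} → COUNT(e.id)=1
  4: ids {—} → COUNT(e.id)=0
  5: ids {6} → COUNT(e.id)=1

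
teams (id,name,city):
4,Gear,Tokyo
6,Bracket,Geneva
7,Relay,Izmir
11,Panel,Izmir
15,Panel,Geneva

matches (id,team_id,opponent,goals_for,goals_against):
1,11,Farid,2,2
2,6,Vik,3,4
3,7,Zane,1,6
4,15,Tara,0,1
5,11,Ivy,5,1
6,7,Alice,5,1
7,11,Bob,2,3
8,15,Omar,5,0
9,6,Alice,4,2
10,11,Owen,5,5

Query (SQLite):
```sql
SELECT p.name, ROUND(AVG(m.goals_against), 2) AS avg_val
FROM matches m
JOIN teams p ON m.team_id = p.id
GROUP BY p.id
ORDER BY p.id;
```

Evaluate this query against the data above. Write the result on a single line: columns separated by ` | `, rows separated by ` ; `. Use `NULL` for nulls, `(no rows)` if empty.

Bracket | 3 ; Relay | 3.5 ; Panel | 2.75 ; Panel | 0.5

Join each matches row to its teams via team_id.
Group joined rows by teams.id; compute ROUND(AVG(m.goals_against), 2) per group.
  6: ids {2, 9} → ROUND(AVG(m.goals_against), 2)=3
  7: ids {3, 6} → ROUND(AVG(m.goals_against), 2)=3.5
  11: ids {1, 5, 7, 10} → ROUND(AVG(m.goals_against), 2)=2.75
  15: ids {4, 8} → ROUND(AVG(m.goals_against), 2)=0.5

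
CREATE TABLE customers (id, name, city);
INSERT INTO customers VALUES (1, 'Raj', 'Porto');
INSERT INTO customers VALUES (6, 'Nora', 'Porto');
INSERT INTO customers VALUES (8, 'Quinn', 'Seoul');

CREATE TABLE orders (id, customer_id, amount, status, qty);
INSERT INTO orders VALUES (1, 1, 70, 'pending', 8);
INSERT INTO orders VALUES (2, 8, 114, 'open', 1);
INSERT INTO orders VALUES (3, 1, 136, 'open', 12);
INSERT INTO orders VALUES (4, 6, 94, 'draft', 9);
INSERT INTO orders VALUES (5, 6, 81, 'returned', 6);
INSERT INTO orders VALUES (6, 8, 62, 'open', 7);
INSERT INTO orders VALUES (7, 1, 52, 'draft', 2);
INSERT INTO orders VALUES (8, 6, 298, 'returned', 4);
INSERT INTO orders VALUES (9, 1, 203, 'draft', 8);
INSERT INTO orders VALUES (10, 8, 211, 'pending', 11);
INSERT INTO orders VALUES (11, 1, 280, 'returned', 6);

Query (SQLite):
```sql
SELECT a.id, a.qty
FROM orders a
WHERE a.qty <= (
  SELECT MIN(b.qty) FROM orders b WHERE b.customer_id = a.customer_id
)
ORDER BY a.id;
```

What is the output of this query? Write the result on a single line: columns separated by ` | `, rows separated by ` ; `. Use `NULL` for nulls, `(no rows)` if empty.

2 | 1 ; 7 | 2 ; 8 | 4

For each orders row a, compute MIN(qty) over rows sharing a.customer_id.
Keep row a if a.qty <= that per-group MIN.
  customer_id=1: MIN(qty) = 2
  customer_id=6: MIN(qty) = 4
  customer_id=8: MIN(qty) = 1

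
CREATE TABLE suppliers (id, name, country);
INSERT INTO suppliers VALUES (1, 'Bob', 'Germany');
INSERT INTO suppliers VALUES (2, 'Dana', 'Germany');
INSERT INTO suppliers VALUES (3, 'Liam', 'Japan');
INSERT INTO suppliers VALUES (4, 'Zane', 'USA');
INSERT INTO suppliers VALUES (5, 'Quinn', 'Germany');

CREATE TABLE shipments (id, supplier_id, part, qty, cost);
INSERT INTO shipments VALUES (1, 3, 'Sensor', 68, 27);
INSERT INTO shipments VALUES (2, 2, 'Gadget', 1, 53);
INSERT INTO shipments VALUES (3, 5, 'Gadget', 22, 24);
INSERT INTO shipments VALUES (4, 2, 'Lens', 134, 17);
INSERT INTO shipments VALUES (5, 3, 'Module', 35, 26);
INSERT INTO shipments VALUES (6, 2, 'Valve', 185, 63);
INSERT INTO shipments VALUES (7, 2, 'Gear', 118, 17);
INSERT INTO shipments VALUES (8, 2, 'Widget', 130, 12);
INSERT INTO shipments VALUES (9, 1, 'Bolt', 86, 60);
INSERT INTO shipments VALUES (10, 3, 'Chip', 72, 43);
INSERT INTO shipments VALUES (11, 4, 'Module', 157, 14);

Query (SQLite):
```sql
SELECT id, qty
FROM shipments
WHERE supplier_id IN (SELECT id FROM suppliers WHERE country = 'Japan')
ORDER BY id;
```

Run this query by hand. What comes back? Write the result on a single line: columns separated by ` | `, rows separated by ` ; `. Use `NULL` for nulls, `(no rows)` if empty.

1 | 68 ; 5 | 35 ; 10 | 72

Inner query: suppliers.id where country = 'Japan'.
Outer: keep shipments rows whose supplier_id is in that set.
Inner query → {3}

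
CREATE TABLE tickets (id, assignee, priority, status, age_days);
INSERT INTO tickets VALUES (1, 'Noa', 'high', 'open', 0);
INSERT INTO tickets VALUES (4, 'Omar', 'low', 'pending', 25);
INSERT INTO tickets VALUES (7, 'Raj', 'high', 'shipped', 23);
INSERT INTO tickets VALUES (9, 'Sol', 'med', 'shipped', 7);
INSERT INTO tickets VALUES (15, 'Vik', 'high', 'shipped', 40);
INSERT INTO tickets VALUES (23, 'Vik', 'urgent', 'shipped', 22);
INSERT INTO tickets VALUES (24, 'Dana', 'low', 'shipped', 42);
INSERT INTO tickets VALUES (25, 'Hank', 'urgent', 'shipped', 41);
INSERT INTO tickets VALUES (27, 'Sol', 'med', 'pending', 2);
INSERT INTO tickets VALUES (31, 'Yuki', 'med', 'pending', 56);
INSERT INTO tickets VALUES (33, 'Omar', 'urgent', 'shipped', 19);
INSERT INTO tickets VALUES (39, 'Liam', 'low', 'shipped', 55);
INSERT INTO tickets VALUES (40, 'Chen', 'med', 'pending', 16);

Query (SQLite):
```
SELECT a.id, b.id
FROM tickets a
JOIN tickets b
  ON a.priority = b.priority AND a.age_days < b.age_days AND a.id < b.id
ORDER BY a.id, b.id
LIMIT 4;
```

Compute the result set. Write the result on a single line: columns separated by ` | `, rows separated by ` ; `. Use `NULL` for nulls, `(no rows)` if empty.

Pairs (a,b) with same priority, a.age_days < b.age_days, a.id < b.id.
priority groups: high:{1,7,15} low:{4,24,39} med:{9,27,31,40} urgent:{23,25,33}
Ordered by (a.id, b.id); first 4.

1 | 7 ; 1 | 15 ; 4 | 24 ; 4 | 39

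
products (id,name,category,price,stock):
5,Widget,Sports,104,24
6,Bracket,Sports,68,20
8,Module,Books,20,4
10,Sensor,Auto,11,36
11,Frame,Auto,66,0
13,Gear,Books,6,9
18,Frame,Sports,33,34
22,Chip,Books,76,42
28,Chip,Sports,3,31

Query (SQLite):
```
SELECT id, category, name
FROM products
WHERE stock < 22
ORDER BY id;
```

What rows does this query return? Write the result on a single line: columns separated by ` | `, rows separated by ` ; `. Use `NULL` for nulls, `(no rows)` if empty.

stock < 22: ids {6, 8, 11, 13}

6 | Sports | Bracket ; 8 | Books | Module ; 11 | Auto | Frame ; 13 | Books | Gear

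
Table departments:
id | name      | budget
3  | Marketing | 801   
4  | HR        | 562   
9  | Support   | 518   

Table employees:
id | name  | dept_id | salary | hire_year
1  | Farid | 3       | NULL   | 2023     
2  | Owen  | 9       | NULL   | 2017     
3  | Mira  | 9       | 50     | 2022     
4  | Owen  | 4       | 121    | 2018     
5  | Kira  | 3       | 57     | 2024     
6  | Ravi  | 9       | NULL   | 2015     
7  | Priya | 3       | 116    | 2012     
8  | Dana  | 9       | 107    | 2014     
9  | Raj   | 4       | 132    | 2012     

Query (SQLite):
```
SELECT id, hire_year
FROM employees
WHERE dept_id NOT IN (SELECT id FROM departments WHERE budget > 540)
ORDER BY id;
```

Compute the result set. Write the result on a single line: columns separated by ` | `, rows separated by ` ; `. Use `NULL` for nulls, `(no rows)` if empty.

2 | 2017 ; 3 | 2022 ; 6 | 2015 ; 8 | 2014

Inner query: departments.id where budget > 540.
Outer: keep employees rows whose dept_id is not in that set.
Inner query → {3, 4}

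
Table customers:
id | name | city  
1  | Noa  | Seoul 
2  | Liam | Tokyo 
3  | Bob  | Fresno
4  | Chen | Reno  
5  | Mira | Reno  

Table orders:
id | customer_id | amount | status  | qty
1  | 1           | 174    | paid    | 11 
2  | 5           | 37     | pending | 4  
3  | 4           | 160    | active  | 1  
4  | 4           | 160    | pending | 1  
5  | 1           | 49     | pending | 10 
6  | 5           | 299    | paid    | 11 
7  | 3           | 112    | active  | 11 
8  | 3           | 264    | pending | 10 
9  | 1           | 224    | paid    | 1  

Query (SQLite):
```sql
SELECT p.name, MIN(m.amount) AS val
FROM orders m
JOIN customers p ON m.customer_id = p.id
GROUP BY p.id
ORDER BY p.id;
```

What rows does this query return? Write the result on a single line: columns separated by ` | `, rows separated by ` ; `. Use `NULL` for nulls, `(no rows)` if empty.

Noa | 49 ; Bob | 112 ; Chen | 160 ; Mira | 37

Join each orders row to its customers via customer_id.
Group joined rows by customers.id; compute MIN(m.amount) per group.
  1: ids {1, 5, 9} → MIN(m.amount)=49
  3: ids {7, 8} → MIN(m.amount)=112
  4: ids {3, 4} → MIN(m.amount)=160
  5: ids {2, 6} → MIN(m.amount)=37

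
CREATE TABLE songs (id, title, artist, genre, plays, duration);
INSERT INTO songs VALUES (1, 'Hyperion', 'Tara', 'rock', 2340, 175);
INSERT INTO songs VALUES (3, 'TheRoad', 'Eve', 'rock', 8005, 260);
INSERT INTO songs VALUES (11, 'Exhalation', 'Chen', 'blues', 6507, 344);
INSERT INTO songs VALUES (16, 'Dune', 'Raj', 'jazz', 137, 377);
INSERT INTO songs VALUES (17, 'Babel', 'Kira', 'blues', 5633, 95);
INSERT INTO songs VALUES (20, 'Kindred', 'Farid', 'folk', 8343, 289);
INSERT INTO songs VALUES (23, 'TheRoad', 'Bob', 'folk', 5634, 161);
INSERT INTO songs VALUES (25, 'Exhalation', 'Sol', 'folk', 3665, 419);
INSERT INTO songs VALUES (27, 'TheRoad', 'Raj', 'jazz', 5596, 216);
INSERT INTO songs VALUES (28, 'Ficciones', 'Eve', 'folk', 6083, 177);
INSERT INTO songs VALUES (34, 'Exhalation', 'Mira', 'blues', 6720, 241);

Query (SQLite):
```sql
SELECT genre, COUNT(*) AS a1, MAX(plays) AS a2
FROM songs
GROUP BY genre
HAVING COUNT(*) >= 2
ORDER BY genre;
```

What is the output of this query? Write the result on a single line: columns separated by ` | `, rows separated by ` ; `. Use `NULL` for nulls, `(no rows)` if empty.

Group songs by genre.
Per group compute: COUNT(*), MAX(plays).
HAVING: drop groups with fewer than 2 rows.
  blues: ids {11, 17, 34} → COUNT(*)=3, MAX(plays)=6720
  folk: ids {20, 23, 25, 28} → COUNT(*)=4, MAX(plays)=8343
  jazz: ids {16, 27} → COUNT(*)=2, MAX(plays)=5596
  rock: ids {1, 3} → COUNT(*)=2, MAX(plays)=8005

blues | 3 | 6720 ; folk | 4 | 8343 ; jazz | 2 | 5596 ; rock | 2 | 8005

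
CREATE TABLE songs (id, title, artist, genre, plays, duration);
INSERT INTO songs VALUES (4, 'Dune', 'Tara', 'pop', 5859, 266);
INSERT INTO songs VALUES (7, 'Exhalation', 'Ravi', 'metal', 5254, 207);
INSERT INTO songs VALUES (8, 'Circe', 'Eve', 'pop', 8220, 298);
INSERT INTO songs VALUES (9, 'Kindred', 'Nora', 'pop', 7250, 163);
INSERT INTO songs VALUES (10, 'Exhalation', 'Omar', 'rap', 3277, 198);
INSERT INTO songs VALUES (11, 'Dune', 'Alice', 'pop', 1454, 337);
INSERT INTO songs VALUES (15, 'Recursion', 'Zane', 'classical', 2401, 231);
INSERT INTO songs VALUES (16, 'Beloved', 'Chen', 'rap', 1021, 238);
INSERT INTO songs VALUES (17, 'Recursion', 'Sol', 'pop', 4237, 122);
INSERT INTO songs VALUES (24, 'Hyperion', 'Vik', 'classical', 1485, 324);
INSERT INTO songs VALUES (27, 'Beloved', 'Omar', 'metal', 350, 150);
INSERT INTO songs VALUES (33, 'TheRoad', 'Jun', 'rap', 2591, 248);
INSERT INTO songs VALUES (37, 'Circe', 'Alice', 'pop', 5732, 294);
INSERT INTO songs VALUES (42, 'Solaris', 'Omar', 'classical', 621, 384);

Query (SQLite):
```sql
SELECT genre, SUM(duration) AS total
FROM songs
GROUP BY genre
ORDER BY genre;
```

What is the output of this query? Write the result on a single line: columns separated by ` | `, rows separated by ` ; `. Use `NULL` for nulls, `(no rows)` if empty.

classical | 939 ; metal | 357 ; pop | 1480 ; rap | 684

Partition songs by genre; compute SUM(duration) within each group.
  classical: ids {15, 24, 42} → SUM(duration)=939
  metal: ids {7, 27} → SUM(duration)=357
  pop: ids {4, 8, 9, 11, 17, 37} → SUM(duration)=1480
  rap: ids {10, 16, 33} → SUM(duration)=684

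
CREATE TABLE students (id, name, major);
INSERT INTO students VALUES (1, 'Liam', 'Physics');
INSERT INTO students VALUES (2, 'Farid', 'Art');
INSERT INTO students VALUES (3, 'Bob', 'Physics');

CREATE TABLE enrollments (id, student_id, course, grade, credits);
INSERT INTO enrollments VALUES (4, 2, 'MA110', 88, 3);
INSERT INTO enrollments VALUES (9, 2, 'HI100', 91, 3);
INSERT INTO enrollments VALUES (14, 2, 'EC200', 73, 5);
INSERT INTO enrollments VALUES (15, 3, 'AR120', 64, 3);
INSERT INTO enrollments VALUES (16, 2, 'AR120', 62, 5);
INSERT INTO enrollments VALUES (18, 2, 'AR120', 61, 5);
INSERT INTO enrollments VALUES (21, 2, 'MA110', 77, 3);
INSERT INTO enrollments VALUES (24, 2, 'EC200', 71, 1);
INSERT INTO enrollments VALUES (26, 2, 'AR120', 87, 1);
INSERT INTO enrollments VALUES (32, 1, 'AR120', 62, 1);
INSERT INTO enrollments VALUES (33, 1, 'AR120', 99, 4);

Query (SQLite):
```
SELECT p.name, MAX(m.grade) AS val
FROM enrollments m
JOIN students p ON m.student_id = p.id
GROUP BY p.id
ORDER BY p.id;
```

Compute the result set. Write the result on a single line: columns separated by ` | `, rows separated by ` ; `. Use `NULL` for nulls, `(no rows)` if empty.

Liam | 99 ; Farid | 91 ; Bob | 64

Join each enrollments row to its students via student_id.
Group joined rows by students.id; compute MAX(m.grade) per group.
  1: ids {32, 33} → MAX(m.grade)=99
  2: ids {4, 9, 14, 16, 18, 21, 24, 26} → MAX(m.grade)=91
  3: ids {15} → MAX(m.grade)=64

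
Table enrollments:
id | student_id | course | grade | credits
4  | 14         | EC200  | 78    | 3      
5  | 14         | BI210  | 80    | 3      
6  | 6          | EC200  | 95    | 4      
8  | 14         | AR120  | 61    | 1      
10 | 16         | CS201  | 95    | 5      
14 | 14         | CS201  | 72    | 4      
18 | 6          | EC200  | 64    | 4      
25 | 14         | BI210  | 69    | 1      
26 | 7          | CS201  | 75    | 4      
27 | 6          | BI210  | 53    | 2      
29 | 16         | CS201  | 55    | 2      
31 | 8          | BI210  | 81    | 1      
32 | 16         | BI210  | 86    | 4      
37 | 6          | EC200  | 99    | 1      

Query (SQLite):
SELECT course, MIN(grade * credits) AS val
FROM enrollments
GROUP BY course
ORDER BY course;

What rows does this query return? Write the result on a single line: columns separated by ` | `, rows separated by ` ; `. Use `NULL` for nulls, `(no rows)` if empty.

For each row compute grade * credits.
Group by course; take MIN of the expression per group.
  AR120: ids {8} → MIN(grade * credits)=61
  BI210: ids {5, 25, 27, 31, 32} → MIN(grade * credits)=69
  CS201: ids {10, 14, 26, 29} → MIN(grade * credits)=110
  EC200: ids {4, 6, 18, 37} → MIN(grade * credits)=99

AR120 | 61 ; BI210 | 69 ; CS201 | 110 ; EC200 | 99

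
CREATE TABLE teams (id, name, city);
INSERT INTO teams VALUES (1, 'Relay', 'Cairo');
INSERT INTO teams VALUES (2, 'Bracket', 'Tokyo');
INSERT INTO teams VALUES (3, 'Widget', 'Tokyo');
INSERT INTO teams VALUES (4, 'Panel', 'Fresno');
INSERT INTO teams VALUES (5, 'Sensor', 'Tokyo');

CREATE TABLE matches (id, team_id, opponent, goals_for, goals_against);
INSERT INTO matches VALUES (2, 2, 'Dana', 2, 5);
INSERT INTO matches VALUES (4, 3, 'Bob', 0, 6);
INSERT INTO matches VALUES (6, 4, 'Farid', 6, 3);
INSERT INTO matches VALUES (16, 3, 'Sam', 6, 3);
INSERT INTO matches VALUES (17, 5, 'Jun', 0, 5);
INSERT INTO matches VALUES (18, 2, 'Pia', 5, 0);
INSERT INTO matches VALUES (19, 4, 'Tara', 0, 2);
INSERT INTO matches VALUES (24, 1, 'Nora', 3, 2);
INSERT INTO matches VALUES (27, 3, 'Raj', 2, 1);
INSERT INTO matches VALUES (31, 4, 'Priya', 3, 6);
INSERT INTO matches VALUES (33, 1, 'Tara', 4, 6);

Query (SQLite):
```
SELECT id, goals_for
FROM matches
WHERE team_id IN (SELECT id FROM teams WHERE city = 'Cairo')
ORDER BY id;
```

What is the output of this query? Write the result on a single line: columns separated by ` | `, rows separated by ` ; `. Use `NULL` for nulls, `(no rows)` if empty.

24 | 3 ; 33 | 4

Inner query: teams.id where city = 'Cairo'.
Outer: keep matches rows whose team_id is in that set.
Inner query → {1}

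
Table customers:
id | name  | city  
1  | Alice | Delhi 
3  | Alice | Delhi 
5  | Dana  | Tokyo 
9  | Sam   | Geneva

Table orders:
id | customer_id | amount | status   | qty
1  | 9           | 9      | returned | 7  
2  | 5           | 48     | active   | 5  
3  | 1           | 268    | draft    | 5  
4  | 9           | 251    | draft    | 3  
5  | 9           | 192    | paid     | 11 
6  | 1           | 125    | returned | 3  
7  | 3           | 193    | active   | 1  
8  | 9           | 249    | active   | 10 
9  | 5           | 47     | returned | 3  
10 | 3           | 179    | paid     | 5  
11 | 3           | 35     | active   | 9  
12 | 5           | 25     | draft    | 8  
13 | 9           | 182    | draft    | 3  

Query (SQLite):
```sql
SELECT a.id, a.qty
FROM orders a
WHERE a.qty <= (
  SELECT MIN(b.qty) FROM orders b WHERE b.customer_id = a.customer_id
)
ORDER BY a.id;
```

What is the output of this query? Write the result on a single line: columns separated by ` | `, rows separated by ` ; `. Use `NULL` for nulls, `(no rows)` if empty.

4 | 3 ; 6 | 3 ; 7 | 1 ; 9 | 3 ; 13 | 3

For each orders row a, compute MIN(qty) over rows sharing a.customer_id.
Keep row a if a.qty <= that per-group MIN.
  customer_id=1: MIN(qty) = 3
  customer_id=3: MIN(qty) = 1
  customer_id=5: MIN(qty) = 3
  customer_id=9: MIN(qty) = 3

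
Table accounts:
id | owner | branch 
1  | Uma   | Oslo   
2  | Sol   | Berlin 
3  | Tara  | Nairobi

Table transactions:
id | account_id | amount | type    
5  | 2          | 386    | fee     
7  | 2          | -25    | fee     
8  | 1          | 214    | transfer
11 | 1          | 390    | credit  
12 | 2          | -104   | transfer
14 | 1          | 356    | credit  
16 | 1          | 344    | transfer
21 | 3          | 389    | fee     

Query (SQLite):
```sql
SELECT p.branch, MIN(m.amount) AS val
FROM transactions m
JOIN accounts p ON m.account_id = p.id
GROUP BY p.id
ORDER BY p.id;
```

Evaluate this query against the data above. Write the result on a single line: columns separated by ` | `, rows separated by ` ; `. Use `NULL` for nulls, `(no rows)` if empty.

Join each transactions row to its accounts via account_id.
Group joined rows by accounts.id; compute MIN(m.amount) per group.
  1: ids {8, 11, 14, 16} → MIN(m.amount)=214
  2: ids {5, 7, 12} → MIN(m.amount)=-104
  3: ids {21} → MIN(m.amount)=389

Oslo | 214 ; Berlin | -104 ; Nairobi | 389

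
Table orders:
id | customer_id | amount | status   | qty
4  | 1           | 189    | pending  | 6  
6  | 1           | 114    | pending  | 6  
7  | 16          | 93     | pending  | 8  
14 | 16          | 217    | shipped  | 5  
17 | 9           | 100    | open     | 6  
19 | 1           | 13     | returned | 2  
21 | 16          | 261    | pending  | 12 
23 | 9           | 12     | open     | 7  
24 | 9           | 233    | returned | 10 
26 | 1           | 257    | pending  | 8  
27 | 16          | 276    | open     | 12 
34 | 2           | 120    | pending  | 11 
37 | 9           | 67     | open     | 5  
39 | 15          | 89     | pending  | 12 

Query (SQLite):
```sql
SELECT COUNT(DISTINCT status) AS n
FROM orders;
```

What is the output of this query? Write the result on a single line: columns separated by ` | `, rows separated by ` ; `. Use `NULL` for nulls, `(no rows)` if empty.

Count distinct non-NULL status values.

4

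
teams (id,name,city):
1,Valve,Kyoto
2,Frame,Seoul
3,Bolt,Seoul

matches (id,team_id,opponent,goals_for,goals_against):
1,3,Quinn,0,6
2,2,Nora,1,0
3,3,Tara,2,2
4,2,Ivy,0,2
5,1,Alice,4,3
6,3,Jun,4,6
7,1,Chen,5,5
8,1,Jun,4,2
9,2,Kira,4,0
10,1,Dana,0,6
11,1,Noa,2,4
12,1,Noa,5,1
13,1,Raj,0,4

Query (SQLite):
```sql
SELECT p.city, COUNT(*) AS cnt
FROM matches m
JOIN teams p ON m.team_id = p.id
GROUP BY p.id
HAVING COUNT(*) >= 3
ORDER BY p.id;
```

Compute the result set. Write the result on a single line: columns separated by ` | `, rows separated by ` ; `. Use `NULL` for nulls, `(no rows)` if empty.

Kyoto | 7 ; Seoul | 3 ; Seoul | 3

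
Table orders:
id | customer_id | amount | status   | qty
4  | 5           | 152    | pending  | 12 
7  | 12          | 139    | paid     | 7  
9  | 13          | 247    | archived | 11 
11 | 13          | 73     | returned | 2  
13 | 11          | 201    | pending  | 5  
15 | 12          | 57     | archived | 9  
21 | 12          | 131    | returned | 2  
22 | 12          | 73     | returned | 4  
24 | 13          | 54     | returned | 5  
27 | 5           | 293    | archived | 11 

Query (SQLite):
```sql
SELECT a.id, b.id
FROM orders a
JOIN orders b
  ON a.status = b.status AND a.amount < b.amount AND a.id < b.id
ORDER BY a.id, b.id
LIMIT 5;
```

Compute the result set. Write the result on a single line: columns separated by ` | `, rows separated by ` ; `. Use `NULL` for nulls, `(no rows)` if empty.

Pairs (a,b) with same status, a.amount < b.amount, a.id < b.id.
status groups: archived:{9,15,27} paid:{7} pending:{4,13} returned:{11,21,22,24}
Ordered by (a.id, b.id); first 5.

4 | 13 ; 9 | 27 ; 11 | 21 ; 15 | 27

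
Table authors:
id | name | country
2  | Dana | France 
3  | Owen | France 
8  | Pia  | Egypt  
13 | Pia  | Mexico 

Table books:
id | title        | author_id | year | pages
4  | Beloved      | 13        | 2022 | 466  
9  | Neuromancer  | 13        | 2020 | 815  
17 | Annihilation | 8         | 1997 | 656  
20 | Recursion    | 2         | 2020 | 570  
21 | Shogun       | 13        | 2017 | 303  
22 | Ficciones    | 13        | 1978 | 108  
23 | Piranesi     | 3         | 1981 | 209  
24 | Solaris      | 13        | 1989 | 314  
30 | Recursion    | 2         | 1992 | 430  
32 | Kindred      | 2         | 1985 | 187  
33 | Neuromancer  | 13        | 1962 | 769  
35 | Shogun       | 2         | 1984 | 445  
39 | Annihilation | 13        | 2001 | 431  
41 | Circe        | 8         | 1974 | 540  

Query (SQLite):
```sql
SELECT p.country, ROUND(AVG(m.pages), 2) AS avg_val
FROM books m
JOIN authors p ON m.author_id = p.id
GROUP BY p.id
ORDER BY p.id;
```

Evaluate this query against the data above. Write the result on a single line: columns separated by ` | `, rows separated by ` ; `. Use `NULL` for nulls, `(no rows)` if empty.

France | 408 ; France | 209 ; Egypt | 598 ; Mexico | 458

Join each books row to its authors via author_id.
Group joined rows by authors.id; compute ROUND(AVG(m.pages), 2) per group.
  2: ids {20, 30, 32, 35} → ROUND(AVG(m.pages), 2)=408
  3: ids {23} → ROUND(AVG(m.pages), 2)=209
  8: ids {17, 41} → ROUND(AVG(m.pages), 2)=598
  13: ids {4, 9, 21, 22, 24, 33, 39} → ROUND(AVG(m.pages), 2)=458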